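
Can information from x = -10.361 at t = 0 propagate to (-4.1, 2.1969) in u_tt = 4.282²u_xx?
Yes. The domain of dependence is [-13.5071258, 5.3071258], and -10.361 ∈ [-13.5071258, 5.3071258].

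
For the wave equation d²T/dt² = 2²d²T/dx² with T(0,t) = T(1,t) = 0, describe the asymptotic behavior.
T oscillates (no decay). Energy is conserved; the solution oscillates indefinitely as standing waves.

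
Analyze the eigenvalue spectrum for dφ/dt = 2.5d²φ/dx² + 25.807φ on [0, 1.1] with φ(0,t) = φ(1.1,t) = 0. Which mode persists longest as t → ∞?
Eigenvalues: λₙ = 2.5n²π²/1.1² - 25.807.
First three modes:
  n=1: λ₁ = 2.5π²/1.1² - 25.807 ≈ -5.415
  n=2: λ₂ = 10π²/1.1² - 25.807 ≈ 55.76
  n=3: λ₃ = 22.5π²/1.1² - 25.807 ≈ 157.719
Since 2.5π²/1.1² ≈ 20.392 < 25.807, λ₁ < 0.
The n=1 mode grows fastest (−λₙ is largest for n=1) → dominates.
Asymptotic: φ ~ c₁ sin(πx/1.1) e^{5.415t} (exponential growth at rate −λ₁ ≈ 5.415).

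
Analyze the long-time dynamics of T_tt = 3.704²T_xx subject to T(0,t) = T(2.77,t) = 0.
Long-time behavior: T oscillates (no decay). Energy is conserved; the solution oscillates indefinitely as standing waves.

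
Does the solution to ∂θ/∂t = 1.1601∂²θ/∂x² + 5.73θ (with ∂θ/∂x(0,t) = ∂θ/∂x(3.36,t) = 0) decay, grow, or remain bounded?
θ grows unboundedly. With Neumann BCs the constant mode has diffusion eigenvalue 0, so any r > 0 makes it grow like e^(5.73t); solution grows exponentially.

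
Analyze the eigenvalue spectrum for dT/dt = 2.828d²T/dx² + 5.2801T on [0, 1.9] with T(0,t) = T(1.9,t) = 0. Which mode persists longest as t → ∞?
Eigenvalues: λₙ = 2.828n²π²/1.9² - 5.2801.
First three modes:
  n=1: λ₁ = 2.828π²/1.9² - 5.2801 ≈ 2.452
  n=2: λ₂ = 11.312π²/1.9² - 5.2801 ≈ 25.646
  n=3: λ₃ = 25.452π²/1.9² - 5.2801 ≈ 64.305
Since 2.828π²/1.9² ≈ 7.732 > 5.2801, all λₙ > 0.
The n=1 mode decays slowest → dominates as t → ∞.
Asymptotic: T ~ c₁ sin(πx/1.9) e^{-λ₁t} with decay rate λ₁ ≈ 2.452.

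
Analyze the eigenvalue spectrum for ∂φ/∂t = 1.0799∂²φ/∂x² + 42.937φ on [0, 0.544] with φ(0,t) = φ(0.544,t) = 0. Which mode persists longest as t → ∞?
Eigenvalues: λₙ = 1.0799n²π²/0.544² - 42.937.
First three modes:
  n=1: λ₁ = 1.0799π²/0.544² - 42.937 ≈ -6.922
  n=2: λ₂ = 4.3196π²/0.544² - 42.937 ≈ 101.124
  n=3: λ₃ = 9.7191π²/0.544² - 42.937 ≈ 281.2
Since 1.0799π²/0.544² ≈ 36.015 < 42.937, λ₁ < 0.
The n=1 mode grows fastest (−λₙ is largest for n=1) → dominates.
Asymptotic: φ ~ c₁ sin(πx/0.544) e^{6.922t} (exponential growth at rate −λ₁ ≈ 6.922).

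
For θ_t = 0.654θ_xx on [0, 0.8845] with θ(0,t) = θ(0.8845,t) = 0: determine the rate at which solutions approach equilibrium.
Eigenvalues: λₙ = 0.654n²π²/0.8845².
First three modes:
  n=1: λ₁ = 0.654π²/0.8845² ≈ 8.251
  n=2: λ₂ = 2.616π²/0.8845² ≈ 33.002 (4× faster decay)
  n=3: λ₃ = 5.886π²/0.8845² ≈ 74.255 (9× faster decay)
As t → ∞, higher modes decay exponentially faster. The n=1 mode dominates: θ ~ c₁ sin(πx/0.8845) e^{-λ₁t}.
Decay rate: λ₁ = 0.654π²/0.8845² ≈ 8.251.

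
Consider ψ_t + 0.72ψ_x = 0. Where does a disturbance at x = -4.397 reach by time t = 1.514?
At x = -3.30692. The characteristic carries data from (-4.397, 0) to (-3.30692, 1.514).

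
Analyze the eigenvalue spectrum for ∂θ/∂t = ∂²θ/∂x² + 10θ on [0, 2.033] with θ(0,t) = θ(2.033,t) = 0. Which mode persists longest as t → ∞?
Eigenvalues: λₙ = n²π²/2.033² - 10.
First three modes:
  n=1: λ₁ = π²/2.033² - 10 ≈ -7.612
  n=2: λ₂ = 4π²/2.033² - 10 ≈ -0.448
  n=3: λ₃ = 9π²/2.033² - 10 ≈ 11.492
Since π²/2.033² ≈ 2.388 < 10, λ₁ < 0.
The n=1 mode grows fastest (−λₙ is largest for n=1) → dominates.
Asymptotic: θ ~ c₁ sin(πx/2.033) e^{7.612t} (exponential growth at rate −λ₁ ≈ 7.612).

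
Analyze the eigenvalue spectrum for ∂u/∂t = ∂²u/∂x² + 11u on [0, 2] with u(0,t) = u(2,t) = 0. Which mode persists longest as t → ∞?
Eigenvalues: λₙ = n²π²/2² - 11.
First three modes:
  n=1: λ₁ = π²/2² - 11 ≈ -8.533
  n=2: λ₂ = 4π²/2² - 11 ≈ -1.13
  n=3: λ₃ = 9π²/2² - 11 ≈ 11.207
Since π²/2² ≈ 2.467 < 11, λ₁ < 0.
The n=1 mode grows fastest (−λₙ is largest for n=1) → dominates.
Asymptotic: u ~ c₁ sin(πx/2) e^{8.533t} (exponential growth at rate −λ₁ ≈ 8.533).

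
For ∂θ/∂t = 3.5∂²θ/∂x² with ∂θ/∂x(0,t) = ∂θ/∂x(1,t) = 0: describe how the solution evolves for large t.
θ → constant (steady state). Heat is conserved (no flux at boundaries); solution approaches the spatial average.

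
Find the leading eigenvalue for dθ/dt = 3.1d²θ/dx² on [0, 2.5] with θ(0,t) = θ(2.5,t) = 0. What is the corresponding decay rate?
Eigenvalues: λₙ = 3.1n²π²/2.5².
First three modes:
  n=1: λ₁ = 3.1π²/2.5² ≈ 4.895
  n=2: λ₂ = 12.4π²/2.5² ≈ 19.581 (4× faster decay)
  n=3: λ₃ = 27.9π²/2.5² ≈ 44.058 (9× faster decay)
As t → ∞, higher modes decay exponentially faster. The n=1 mode dominates: θ ~ c₁ sin(πx/2.5) e^{-λ₁t}.
Decay rate: λ₁ = 3.1π²/2.5² ≈ 4.895.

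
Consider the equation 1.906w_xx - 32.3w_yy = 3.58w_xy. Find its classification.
Rewriting in standard form: 1.906w_xx - 3.58w_xy - 32.3w_yy = 0. Hyperbolic. (A = 1.906, B = -3.58, C = -32.3 gives B² - 4AC = 259.0716.)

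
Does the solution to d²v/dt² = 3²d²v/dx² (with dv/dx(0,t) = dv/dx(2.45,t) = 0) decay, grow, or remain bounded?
v oscillates about a mean that drifts linearly in t (generically unbounded; no decay). There is no damping, so the nonconstant modes persist as standing waves (energy conserved, no decay). But with Neumann conditions at both ends the constant mode has eigenvalue 0: the spatial mean M(t) of v satisfies M'' = 0, so M(t) = M(0) + M'(0)·t. Unless the initial velocity has zero mean (∫v_t(x,0)dx = 0), the solution grows linearly in t (unbounded, though not exponentially); if it does have zero mean, the solution stays bounded and simply oscillates.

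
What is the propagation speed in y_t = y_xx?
Infinite. The heat equation is parabolic, not hyperbolic, so disturbances propagate instantly.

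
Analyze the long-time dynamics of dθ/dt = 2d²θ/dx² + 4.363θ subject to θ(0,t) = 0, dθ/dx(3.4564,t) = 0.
Long-time behavior: θ grows unboundedly. Reaction dominates diffusion (r=4.363 > κπ²/(4L²)≈0.41); solution grows exponentially.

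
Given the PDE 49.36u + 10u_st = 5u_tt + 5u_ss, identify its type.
Rewriting in standard form: -5u_ss + 10u_st - 5u_tt + 49.36u = 0. The second-order coefficients are A = -5, B = 10, C = -5. Since B² - 4AC = 0 = 0, this is a parabolic PDE.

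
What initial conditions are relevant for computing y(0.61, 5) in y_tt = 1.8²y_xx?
Domain of dependence: [-8.39, 9.61]. Signals travel at speed 1.8, so data within |x - 0.61| ≤ 1.8·5 = 9 can reach the point.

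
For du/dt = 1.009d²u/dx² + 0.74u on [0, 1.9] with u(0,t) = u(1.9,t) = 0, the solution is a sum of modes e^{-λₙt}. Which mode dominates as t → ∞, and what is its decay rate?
Eigenvalues: λₙ = 1.009n²π²/1.9² - 0.74.
First three modes:
  n=1: λ₁ = 1.009π²/1.9² - 0.74 ≈ 2.019
  n=2: λ₂ = 4.036π²/1.9² - 0.74 ≈ 10.294
  n=3: λ₃ = 9.081π²/1.9² - 0.74 ≈ 24.087
Since 1.009π²/1.9² ≈ 2.759 > 0.74, all λₙ > 0.
The n=1 mode decays slowest → dominates as t → ∞.
Asymptotic: u ~ c₁ sin(πx/1.9) e^{-λ₁t} with decay rate λ₁ ≈ 2.019.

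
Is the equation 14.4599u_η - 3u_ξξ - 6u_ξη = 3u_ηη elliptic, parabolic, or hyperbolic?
Rewriting in standard form: -3u_ξξ - 6u_ξη - 3u_ηη + 14.4599u_η = 0. Computing B² - 4AC with A = -3, B = -6, C = -3: discriminant = 0 (zero). Answer: parabolic.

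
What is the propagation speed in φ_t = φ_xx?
Infinite. The heat equation is parabolic, not hyperbolic, so disturbances propagate instantly.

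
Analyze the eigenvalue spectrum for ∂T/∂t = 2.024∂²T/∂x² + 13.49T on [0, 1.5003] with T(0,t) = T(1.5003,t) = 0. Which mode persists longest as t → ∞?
Eigenvalues: λₙ = 2.024n²π²/1.5003² - 13.49.
First three modes:
  n=1: λ₁ = 2.024π²/1.5003² - 13.49 ≈ -4.615
  n=2: λ₂ = 8.096π²/1.5003² - 13.49 ≈ 22.009
  n=3: λ₃ = 18.216π²/1.5003² - 13.49 ≈ 66.382
Since 2.024π²/1.5003² ≈ 8.875 < 13.49, λ₁ < 0.
The n=1 mode grows fastest (−λₙ is largest for n=1) → dominates.
Asymptotic: T ~ c₁ sin(πx/1.5003) e^{4.615t} (exponential growth at rate −λ₁ ≈ 4.615).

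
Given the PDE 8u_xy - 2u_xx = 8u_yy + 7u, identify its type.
Rewriting in standard form: -2u_xx + 8u_xy - 8u_yy - 7u = 0. The second-order coefficients are A = -2, B = 8, C = -8. Since B² - 4AC = 0 = 0, this is a parabolic PDE.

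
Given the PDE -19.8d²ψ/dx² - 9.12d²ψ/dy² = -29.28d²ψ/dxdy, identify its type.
Rewriting in standard form: -19.8d²ψ/dx² + 29.28d²ψ/dxdy - 9.12d²ψ/dy² = 0. The second-order coefficients are A = -19.8, B = 29.28, C = -9.12. Since B² - 4AC = 135.0144 > 0, this is a hyperbolic PDE.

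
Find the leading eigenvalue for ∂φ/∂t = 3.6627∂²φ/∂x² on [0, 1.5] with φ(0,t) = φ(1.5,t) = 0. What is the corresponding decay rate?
Eigenvalues: λₙ = 3.6627n²π²/1.5².
First three modes:
  n=1: λ₁ = 3.6627π²/1.5² ≈ 16.066
  n=2: λ₂ = 14.6508π²/1.5² ≈ 64.266 (4× faster decay)
  n=3: λ₃ = 32.9643π²/1.5² ≈ 144.598 (9× faster decay)
As t → ∞, higher modes decay exponentially faster. The n=1 mode dominates: φ ~ c₁ sin(πx/1.5) e^{-λ₁t}.
Decay rate: λ₁ = 3.6627π²/1.5² ≈ 16.066.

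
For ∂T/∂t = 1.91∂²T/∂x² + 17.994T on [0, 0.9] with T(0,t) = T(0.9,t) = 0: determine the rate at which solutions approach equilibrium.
Eigenvalues: λₙ = 1.91n²π²/0.9² - 17.994.
First three modes:
  n=1: λ₁ = 1.91π²/0.9² - 17.994 ≈ 5.279
  n=2: λ₂ = 7.64π²/0.9² - 17.994 ≈ 75.097
  n=3: λ₃ = 17.19π²/0.9² - 17.994 ≈ 191.461
Since 1.91π²/0.9² ≈ 23.273 > 17.994, all λₙ > 0.
The n=1 mode decays slowest → dominates as t → ∞.
Asymptotic: T ~ c₁ sin(πx/0.9) e^{-λ₁t} with decay rate λ₁ ≈ 5.279.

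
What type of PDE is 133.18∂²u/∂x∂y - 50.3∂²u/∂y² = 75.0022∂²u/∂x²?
Rewriting in standard form: -75.0022∂²u/∂x² + 133.18∂²u/∂x∂y - 50.3∂²u/∂y² = 0. With A = -75.0022, B = 133.18, C = -50.3, the discriminant is 2646.46976. This is a hyperbolic PDE.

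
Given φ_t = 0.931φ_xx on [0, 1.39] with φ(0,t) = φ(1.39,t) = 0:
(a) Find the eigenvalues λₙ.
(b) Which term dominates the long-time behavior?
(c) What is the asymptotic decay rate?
Eigenvalues: λₙ = 0.931n²π²/1.39².
First three modes:
  n=1: λ₁ = 0.931π²/1.39² ≈ 4.756
  n=2: λ₂ = 3.724π²/1.39² ≈ 19.023 (4× faster decay)
  n=3: λ₃ = 8.379π²/1.39² ≈ 42.802 (9× faster decay)
As t → ∞, higher modes decay exponentially faster. The n=1 mode dominates: φ ~ c₁ sin(πx/1.39) e^{-λ₁t}.
Decay rate: λ₁ = 0.931π²/1.39² ≈ 4.756.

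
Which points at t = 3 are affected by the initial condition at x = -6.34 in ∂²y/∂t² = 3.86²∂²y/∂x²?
Domain of influence: [-17.92, 5.24]. Data at x = -6.34 spreads outward at speed 3.86.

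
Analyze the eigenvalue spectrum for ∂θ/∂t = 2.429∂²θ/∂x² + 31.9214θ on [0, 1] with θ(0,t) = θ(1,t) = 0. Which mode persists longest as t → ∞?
Eigenvalues: λₙ = 2.429n²π²/1² - 31.9214.
First three modes:
  n=1: λ₁ = 2.429π² - 31.9214 ≈ -7.948
  n=2: λ₂ = 9.716π² - 31.9214 ≈ 63.972
  n=3: λ₃ = 21.861π² - 31.9214 ≈ 183.838
Since 2.429π² ≈ 23.973 < 31.9214, λ₁ < 0.
The n=1 mode grows fastest (−λₙ is largest for n=1) → dominates.
Asymptotic: θ ~ c₁ sin(πx/1) e^{7.948t} (exponential growth at rate −λ₁ ≈ 7.948).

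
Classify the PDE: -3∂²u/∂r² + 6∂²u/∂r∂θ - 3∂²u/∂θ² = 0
A = -3, B = 6, C = -3. Discriminant B² - 4AC = 0. Since 0 = 0, parabolic.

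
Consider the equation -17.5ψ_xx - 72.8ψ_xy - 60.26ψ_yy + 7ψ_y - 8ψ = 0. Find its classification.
Hyperbolic. (A = -17.5, B = -72.8, C = -60.26 gives B² - 4AC = 1081.64.)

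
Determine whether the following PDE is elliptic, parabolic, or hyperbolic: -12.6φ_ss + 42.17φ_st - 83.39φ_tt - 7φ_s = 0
Coefficients: A = -12.6, B = 42.17, C = -83.39. B² - 4AC = -2424.5471, which is negative, so the equation is elliptic.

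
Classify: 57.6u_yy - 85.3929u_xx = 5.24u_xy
Rewriting in standard form: -85.3929u_xx - 5.24u_xy + 57.6u_yy = 0. Hyperbolic (discriminant = 19701.98176).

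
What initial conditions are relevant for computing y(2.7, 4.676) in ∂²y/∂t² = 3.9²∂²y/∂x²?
Domain of dependence: [-15.5364, 20.9364]. Signals travel at speed 3.9, so data within |x - 2.7| ≤ 3.9·4.676 = 18.2364 can reach the point.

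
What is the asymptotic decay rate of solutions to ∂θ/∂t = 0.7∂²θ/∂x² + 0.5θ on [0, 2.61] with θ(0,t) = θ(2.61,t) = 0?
Eigenvalues: λₙ = 0.7n²π²/2.61² - 0.5.
First three modes:
  n=1: λ₁ = 0.7π²/2.61² - 0.5 ≈ 0.514
  n=2: λ₂ = 2.8π²/2.61² - 0.5 ≈ 3.557
  n=3: λ₃ = 6.3π²/2.61² - 0.5 ≈ 8.628
Since 0.7π²/2.61² ≈ 1.014 > 0.5, all λₙ > 0.
The n=1 mode decays slowest → dominates as t → ∞.
Asymptotic: θ ~ c₁ sin(πx/2.61) e^{-λ₁t} with decay rate λ₁ ≈ 0.514.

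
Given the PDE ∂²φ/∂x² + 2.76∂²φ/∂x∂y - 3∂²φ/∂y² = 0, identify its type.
The second-order coefficients are A = 1, B = 2.76, C = -3. Since B² - 4AC = 19.6176 > 0, this is a hyperbolic PDE.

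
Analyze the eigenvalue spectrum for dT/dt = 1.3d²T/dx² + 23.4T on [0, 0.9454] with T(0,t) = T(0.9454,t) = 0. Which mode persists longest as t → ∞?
Eigenvalues: λₙ = 1.3n²π²/0.9454² - 23.4.
First three modes:
  n=1: λ₁ = 1.3π²/0.9454² - 23.4 ≈ -9.045
  n=2: λ₂ = 5.2π²/0.9454² - 23.4 ≈ 34.021
  n=3: λ₃ = 11.7π²/0.9454² - 23.4 ≈ 105.798
Since 1.3π²/0.9454² ≈ 14.355 < 23.4, λ₁ < 0.
The n=1 mode grows fastest (−λₙ is largest for n=1) → dominates.
Asymptotic: T ~ c₁ sin(πx/0.9454) e^{9.045t} (exponential growth at rate −λ₁ ≈ 9.045).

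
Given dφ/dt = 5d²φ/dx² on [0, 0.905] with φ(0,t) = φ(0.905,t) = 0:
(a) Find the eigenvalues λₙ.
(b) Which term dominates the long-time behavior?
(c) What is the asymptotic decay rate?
Eigenvalues: λₙ = 5n²π²/0.905².
First three modes:
  n=1: λ₁ = 5π²/0.905² ≈ 60.252
  n=2: λ₂ = 20π²/0.905² ≈ 241.009 (4× faster decay)
  n=3: λ₃ = 45π²/0.905² ≈ 542.269 (9× faster decay)
As t → ∞, higher modes decay exponentially faster. The n=1 mode dominates: φ ~ c₁ sin(πx/0.905) e^{-λ₁t}.
Decay rate: λ₁ = 5π²/0.905² ≈ 60.252.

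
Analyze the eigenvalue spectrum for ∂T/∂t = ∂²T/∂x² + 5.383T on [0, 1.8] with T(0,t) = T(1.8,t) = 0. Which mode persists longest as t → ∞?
Eigenvalues: λₙ = n²π²/1.8² - 5.383.
First three modes:
  n=1: λ₁ = π²/1.8² - 5.383 ≈ -2.337
  n=2: λ₂ = 4π²/1.8² - 5.383 ≈ 6.802
  n=3: λ₃ = 9π²/1.8² - 5.383 ≈ 22.033
Since π²/1.8² ≈ 3.046 < 5.383, λ₁ < 0.
The n=1 mode grows fastest (−λₙ is largest for n=1) → dominates.
Asymptotic: T ~ c₁ sin(πx/1.8) e^{2.337t} (exponential growth at rate −λ₁ ≈ 2.337).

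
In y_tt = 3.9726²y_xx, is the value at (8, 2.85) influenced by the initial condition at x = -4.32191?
No. The domain of dependence is [-3.32191, 19.32191], and -4.32191 is outside this interval.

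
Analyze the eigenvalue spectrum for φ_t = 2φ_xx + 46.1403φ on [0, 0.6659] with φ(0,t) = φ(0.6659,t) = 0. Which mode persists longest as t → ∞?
Eigenvalues: λₙ = 2n²π²/0.6659² - 46.1403.
First three modes:
  n=1: λ₁ = 2π²/0.6659² - 46.1403 ≈ -1.625
  n=2: λ₂ = 8π²/0.6659² - 46.1403 ≈ 131.922
  n=3: λ₃ = 18π²/0.6659² - 46.1403 ≈ 354.5
Since 2π²/0.6659² ≈ 44.516 < 46.1403, λ₁ < 0.
The n=1 mode grows fastest (−λₙ is largest for n=1) → dominates.
Asymptotic: φ ~ c₁ sin(πx/0.6659) e^{1.625t} (exponential growth at rate −λ₁ ≈ 1.625).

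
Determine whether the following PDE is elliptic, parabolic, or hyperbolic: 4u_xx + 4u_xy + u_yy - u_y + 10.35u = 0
Coefficients: A = 4, B = 4, C = 1. B² - 4AC = 0, which is zero, so the equation is parabolic.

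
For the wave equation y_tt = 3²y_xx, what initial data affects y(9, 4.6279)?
Domain of dependence: [-4.8837, 22.8837]. Signals travel at speed 3, so data within |x - 9| ≤ 3·4.6279 = 13.8837 can reach the point.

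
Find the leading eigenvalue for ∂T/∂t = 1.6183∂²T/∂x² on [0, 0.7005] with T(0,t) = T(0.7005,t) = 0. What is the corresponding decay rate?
Eigenvalues: λₙ = 1.6183n²π²/0.7005².
First three modes:
  n=1: λ₁ = 1.6183π²/0.7005² ≈ 32.549
  n=2: λ₂ = 6.4732π²/0.7005² ≈ 130.197 (4× faster decay)
  n=3: λ₃ = 14.5647π²/0.7005² ≈ 292.944 (9× faster decay)
As t → ∞, higher modes decay exponentially faster. The n=1 mode dominates: T ~ c₁ sin(πx/0.7005) e^{-λ₁t}.
Decay rate: λ₁ = 1.6183π²/0.7005² ≈ 32.549.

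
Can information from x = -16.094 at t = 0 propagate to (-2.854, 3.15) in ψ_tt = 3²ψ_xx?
No. The domain of dependence is [-12.304, 6.596], and -16.094 is outside this interval.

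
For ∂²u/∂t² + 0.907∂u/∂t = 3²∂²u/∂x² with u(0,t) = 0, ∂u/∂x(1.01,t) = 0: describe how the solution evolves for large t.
u → 0. Damping (γ=0.907) dissipates energy; oscillations decay exponentially.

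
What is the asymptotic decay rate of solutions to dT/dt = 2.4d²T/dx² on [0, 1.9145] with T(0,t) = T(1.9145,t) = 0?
Eigenvalues: λₙ = 2.4n²π²/1.9145².
First three modes:
  n=1: λ₁ = 2.4π²/1.9145² ≈ 6.462
  n=2: λ₂ = 9.6π²/1.9145² ≈ 25.85 (4× faster decay)
  n=3: λ₃ = 21.6π²/1.9145² ≈ 58.162 (9× faster decay)
As t → ∞, higher modes decay exponentially faster. The n=1 mode dominates: T ~ c₁ sin(πx/1.9145) e^{-λ₁t}.
Decay rate: λ₁ = 2.4π²/1.9145² ≈ 6.462.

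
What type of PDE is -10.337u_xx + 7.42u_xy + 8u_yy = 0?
With A = -10.337, B = 7.42, C = 8, the discriminant is 385.8404. This is a hyperbolic PDE.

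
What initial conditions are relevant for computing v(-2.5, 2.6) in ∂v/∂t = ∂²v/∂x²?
The entire real line. The heat equation has infinite propagation speed: any initial disturbance instantly affects all points (though exponentially small far away).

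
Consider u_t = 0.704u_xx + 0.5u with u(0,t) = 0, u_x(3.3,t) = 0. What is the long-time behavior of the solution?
As t → ∞, u grows unboundedly. Reaction dominates diffusion (r=0.5 > κπ²/(4L²)≈0.16); solution grows exponentially.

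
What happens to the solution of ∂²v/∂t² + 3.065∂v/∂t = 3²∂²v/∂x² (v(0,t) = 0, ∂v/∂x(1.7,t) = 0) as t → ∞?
v → 0. Damping (γ=3.065) dissipates energy; oscillations decay exponentially.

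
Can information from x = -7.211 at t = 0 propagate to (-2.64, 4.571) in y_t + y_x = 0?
Yes. The characteristic through (-2.64, 4.571) passes through x = -7.211.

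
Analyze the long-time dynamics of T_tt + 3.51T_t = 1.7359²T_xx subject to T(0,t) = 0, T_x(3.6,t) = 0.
Long-time behavior: T → 0. Damping (γ=3.51) dissipates energy; oscillations decay exponentially.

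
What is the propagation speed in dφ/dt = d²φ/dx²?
Infinite. The heat equation is parabolic, not hyperbolic, so disturbances propagate instantly.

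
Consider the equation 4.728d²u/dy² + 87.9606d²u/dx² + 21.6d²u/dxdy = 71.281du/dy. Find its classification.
Rewriting in standard form: 87.9606d²u/dx² + 21.6d²u/dxdy + 4.728d²u/dy² - 71.281du/dy = 0. Elliptic. (A = 87.9606, B = 21.6, C = 4.728 gives B² - 4AC = -1196.9508672.)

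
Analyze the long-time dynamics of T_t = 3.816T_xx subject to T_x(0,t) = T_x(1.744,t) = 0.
Long-time behavior: T → constant (steady state). Heat is conserved (no flux at boundaries); solution approaches the spatial average.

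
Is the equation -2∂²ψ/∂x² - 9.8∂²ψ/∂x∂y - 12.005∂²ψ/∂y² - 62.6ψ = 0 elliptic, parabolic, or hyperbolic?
Computing B² - 4AC with A = -2, B = -9.8, C = -12.005: discriminant = 0 (zero). Answer: parabolic.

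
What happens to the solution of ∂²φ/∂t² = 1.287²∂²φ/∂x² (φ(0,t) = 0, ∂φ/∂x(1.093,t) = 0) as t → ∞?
φ oscillates (no decay). Energy is conserved; the solution oscillates indefinitely as standing waves.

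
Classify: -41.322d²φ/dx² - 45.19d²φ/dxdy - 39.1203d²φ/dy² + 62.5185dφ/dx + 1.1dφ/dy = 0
Elliptic (discriminant = -4423.9800464).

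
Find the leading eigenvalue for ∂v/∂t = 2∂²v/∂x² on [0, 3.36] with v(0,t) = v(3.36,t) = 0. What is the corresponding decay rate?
Eigenvalues: λₙ = 2n²π²/3.36².
First three modes:
  n=1: λ₁ = 2π²/3.36² ≈ 1.748
  n=2: λ₂ = 8π²/3.36² ≈ 6.994 (4× faster decay)
  n=3: λ₃ = 18π²/3.36² ≈ 15.736 (9× faster decay)
As t → ∞, higher modes decay exponentially faster. The n=1 mode dominates: v ~ c₁ sin(πx/3.36) e^{-λ₁t}.
Decay rate: λ₁ = 2π²/3.36² ≈ 1.748.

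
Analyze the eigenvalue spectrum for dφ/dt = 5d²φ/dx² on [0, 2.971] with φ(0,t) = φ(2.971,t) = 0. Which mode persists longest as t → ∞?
Eigenvalues: λₙ = 5n²π²/2.971².
First three modes:
  n=1: λ₁ = 5π²/2.971² ≈ 5.591
  n=2: λ₂ = 20π²/2.971² ≈ 22.363 (4× faster decay)
  n=3: λ₃ = 45π²/2.971² ≈ 50.316 (9× faster decay)
As t → ∞, higher modes decay exponentially faster. The n=1 mode dominates: φ ~ c₁ sin(πx/2.971) e^{-λ₁t}.
Decay rate: λ₁ = 5π²/2.971² ≈ 5.591.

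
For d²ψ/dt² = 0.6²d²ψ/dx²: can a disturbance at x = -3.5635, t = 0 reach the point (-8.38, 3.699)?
No. The domain of dependence is [-10.5994, -6.1606], and -3.5635 is outside this interval.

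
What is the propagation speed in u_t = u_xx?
Infinite. The heat equation is parabolic, not hyperbolic, so disturbances propagate instantly.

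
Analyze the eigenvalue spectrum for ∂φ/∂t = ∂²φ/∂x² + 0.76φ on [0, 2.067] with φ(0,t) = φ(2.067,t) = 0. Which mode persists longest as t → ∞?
Eigenvalues: λₙ = n²π²/2.067² - 0.76.
First three modes:
  n=1: λ₁ = π²/2.067² - 0.76 ≈ 1.55
  n=2: λ₂ = 4π²/2.067² - 0.76 ≈ 8.48
  n=3: λ₃ = 9π²/2.067² - 0.76 ≈ 20.03
Since π²/2.067² ≈ 2.31 > 0.76, all λₙ > 0.
The n=1 mode decays slowest → dominates as t → ∞.
Asymptotic: φ ~ c₁ sin(πx/2.067) e^{-λ₁t} with decay rate λ₁ ≈ 1.55.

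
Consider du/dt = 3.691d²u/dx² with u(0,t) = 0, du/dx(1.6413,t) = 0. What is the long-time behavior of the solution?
As t → ∞, u → 0. Heat escapes through the Dirichlet boundary.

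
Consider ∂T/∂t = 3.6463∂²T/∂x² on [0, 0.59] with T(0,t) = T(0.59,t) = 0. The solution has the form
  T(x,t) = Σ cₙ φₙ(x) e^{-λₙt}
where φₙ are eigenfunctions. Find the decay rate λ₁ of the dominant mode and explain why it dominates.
Eigenvalues: λₙ = 3.6463n²π²/0.59².
First three modes:
  n=1: λ₁ = 3.6463π²/0.59² ≈ 103.383
  n=2: λ₂ = 14.5852π²/0.59² ≈ 413.531 (4× faster decay)
  n=3: λ₃ = 32.8167π²/0.59² ≈ 930.445 (9× faster decay)
As t → ∞, higher modes decay exponentially faster. The n=1 mode dominates: T ~ c₁ sin(πx/0.59) e^{-λ₁t}.
Decay rate: λ₁ = 3.6463π²/0.59² ≈ 103.383.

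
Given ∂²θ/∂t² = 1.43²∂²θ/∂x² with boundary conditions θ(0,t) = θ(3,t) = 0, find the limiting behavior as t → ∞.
θ oscillates (no decay). Energy is conserved; the solution oscillates indefinitely as standing waves.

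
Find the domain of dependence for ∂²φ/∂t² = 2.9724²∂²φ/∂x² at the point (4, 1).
Domain of dependence: [1.0276, 6.9724]. Signals travel at speed 2.9724, so data within |x - 4| ≤ 2.9724·1 = 2.9724 can reach the point.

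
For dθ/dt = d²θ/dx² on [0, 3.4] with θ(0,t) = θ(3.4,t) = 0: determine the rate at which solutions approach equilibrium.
Eigenvalues: λₙ = n²π²/3.4².
First three modes:
  n=1: λ₁ = π²/3.4² ≈ 0.854
  n=2: λ₂ = 4π²/3.4² ≈ 3.415 (4× faster decay)
  n=3: λ₃ = 9π²/3.4² ≈ 7.684 (9× faster decay)
As t → ∞, higher modes decay exponentially faster. The n=1 mode dominates: θ ~ c₁ sin(πx/3.4) e^{-λ₁t}.
Decay rate: λ₁ = π²/3.4² ≈ 0.854.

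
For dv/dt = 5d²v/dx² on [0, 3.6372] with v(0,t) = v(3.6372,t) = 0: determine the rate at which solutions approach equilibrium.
Eigenvalues: λₙ = 5n²π²/3.6372².
First three modes:
  n=1: λ₁ = 5π²/3.6372² ≈ 3.73
  n=2: λ₂ = 20π²/3.6372² ≈ 14.921 (4× faster decay)
  n=3: λ₃ = 45π²/3.6372² ≈ 33.572 (9× faster decay)
As t → ∞, higher modes decay exponentially faster. The n=1 mode dominates: v ~ c₁ sin(πx/3.6372) e^{-λ₁t}.
Decay rate: λ₁ = 5π²/3.6372² ≈ 3.73.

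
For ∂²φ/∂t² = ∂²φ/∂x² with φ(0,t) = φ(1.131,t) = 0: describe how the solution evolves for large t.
φ oscillates (no decay). Energy is conserved; the solution oscillates indefinitely as standing waves.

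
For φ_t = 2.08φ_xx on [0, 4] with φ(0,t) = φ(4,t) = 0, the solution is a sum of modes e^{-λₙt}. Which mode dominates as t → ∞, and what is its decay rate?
Eigenvalues: λₙ = 2.08n²π²/4².
First three modes:
  n=1: λ₁ = 2.08π²/4² ≈ 1.283
  n=2: λ₂ = 8.32π²/4² ≈ 5.132 (4× faster decay)
  n=3: λ₃ = 18.72π²/4² ≈ 11.547 (9× faster decay)
As t → ∞, higher modes decay exponentially faster. The n=1 mode dominates: φ ~ c₁ sin(πx/4) e^{-λ₁t}.
Decay rate: λ₁ = 2.08π²/4² ≈ 1.283.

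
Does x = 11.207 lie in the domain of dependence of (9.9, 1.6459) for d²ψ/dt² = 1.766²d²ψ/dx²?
Yes. The domain of dependence is [6.9933406, 12.8066594], and 11.207 ∈ [6.9933406, 12.8066594].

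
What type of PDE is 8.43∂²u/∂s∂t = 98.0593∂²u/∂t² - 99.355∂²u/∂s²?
Rewriting in standard form: 99.355∂²u/∂s² + 8.43∂²u/∂s∂t - 98.0593∂²u/∂t² = 0. With A = 99.355, B = 8.43, C = -98.0593, the discriminant is 39041.791906. This is a hyperbolic PDE.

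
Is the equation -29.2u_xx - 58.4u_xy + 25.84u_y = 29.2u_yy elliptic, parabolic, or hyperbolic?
Rewriting in standard form: -29.2u_xx - 58.4u_xy - 29.2u_yy + 25.84u_y = 0. Computing B² - 4AC with A = -29.2, B = -58.4, C = -29.2: discriminant = 0 (zero). Answer: parabolic.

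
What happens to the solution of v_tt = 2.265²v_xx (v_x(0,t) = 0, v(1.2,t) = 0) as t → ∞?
v oscillates (no decay). Energy is conserved; the solution oscillates indefinitely as standing waves.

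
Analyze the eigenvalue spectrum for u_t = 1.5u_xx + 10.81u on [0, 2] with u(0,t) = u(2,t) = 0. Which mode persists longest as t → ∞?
Eigenvalues: λₙ = 1.5n²π²/2² - 10.81.
First three modes:
  n=1: λ₁ = 1.5π²/2² - 10.81 ≈ -7.109
  n=2: λ₂ = 6π²/2² - 10.81 ≈ 3.994
  n=3: λ₃ = 13.5π²/2² - 10.81 ≈ 22.5
Since 1.5π²/2² ≈ 3.701 < 10.81, λ₁ < 0.
The n=1 mode grows fastest (−λₙ is largest for n=1) → dominates.
Asymptotic: u ~ c₁ sin(πx/2) e^{7.109t} (exponential growth at rate −λ₁ ≈ 7.109).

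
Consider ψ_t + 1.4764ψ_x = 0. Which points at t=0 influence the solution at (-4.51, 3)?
A single point: x = -8.9392. The characteristic through (-4.51, 3) is x - 1.4764t = const, so x = -4.51 - 1.4764·3 = -8.9392.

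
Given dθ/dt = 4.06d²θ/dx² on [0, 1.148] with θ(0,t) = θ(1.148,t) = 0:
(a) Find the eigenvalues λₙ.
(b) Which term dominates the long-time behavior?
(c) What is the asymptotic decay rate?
Eigenvalues: λₙ = 4.06n²π²/1.148².
First three modes:
  n=1: λ₁ = 4.06π²/1.148² ≈ 30.405
  n=2: λ₂ = 16.24π²/1.148² ≈ 121.619 (4× faster decay)
  n=3: λ₃ = 36.54π²/1.148² ≈ 273.643 (9× faster decay)
As t → ∞, higher modes decay exponentially faster. The n=1 mode dominates: θ ~ c₁ sin(πx/1.148) e^{-λ₁t}.
Decay rate: λ₁ = 4.06π²/1.148² ≈ 30.405.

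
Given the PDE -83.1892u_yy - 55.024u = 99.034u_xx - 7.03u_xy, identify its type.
Rewriting in standard form: -99.034u_xx + 7.03u_xy - 83.1892u_yy - 55.024u = 0. The second-order coefficients are A = -99.034, B = 7.03, C = -83.1892. Since B² - 4AC = -32904.8160312 < 0, this is an elliptic PDE.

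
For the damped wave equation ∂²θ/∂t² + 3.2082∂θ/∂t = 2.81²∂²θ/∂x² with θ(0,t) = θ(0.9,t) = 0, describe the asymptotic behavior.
θ → 0. Damping (γ=3.2082) dissipates energy; oscillations decay exponentially.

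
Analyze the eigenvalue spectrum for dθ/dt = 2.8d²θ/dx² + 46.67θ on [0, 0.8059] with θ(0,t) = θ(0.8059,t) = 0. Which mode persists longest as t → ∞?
Eigenvalues: λₙ = 2.8n²π²/0.8059² - 46.67.
First three modes:
  n=1: λ₁ = 2.8π²/0.8059² - 46.67 ≈ -4.12
  n=2: λ₂ = 11.2π²/0.8059² - 46.67 ≈ 123.528
  n=3: λ₃ = 25.2π²/0.8059² - 46.67 ≈ 336.276
Since 2.8π²/0.8059² ≈ 42.55 < 46.67, λ₁ < 0.
The n=1 mode grows fastest (−λₙ is largest for n=1) → dominates.
Asymptotic: θ ~ c₁ sin(πx/0.8059) e^{4.12t} (exponential growth at rate −λ₁ ≈ 4.12).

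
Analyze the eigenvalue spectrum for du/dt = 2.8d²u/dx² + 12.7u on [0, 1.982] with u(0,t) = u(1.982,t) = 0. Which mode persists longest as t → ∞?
Eigenvalues: λₙ = 2.8n²π²/1.982² - 12.7.
First three modes:
  n=1: λ₁ = 2.8π²/1.982² - 12.7 ≈ -5.665
  n=2: λ₂ = 11.2π²/1.982² - 12.7 ≈ 15.439
  n=3: λ₃ = 25.2π²/1.982² - 12.7 ≈ 50.613
Since 2.8π²/1.982² ≈ 7.035 < 12.7, λ₁ < 0.
The n=1 mode grows fastest (−λₙ is largest for n=1) → dominates.
Asymptotic: u ~ c₁ sin(πx/1.982) e^{5.665t} (exponential growth at rate −λ₁ ≈ 5.665).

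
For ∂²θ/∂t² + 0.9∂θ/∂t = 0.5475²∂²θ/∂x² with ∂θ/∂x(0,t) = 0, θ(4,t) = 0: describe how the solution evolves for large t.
θ → 0. Damping (γ=0.9) dissipates energy; oscillations decay exponentially.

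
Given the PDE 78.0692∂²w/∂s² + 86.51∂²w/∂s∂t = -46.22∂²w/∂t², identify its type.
Rewriting in standard form: 78.0692∂²w/∂s² + 86.51∂²w/∂s∂t + 46.22∂²w/∂t² = 0. The second-order coefficients are A = 78.0692, B = 86.51, C = 46.22. Since B² - 4AC = -6949.453596 < 0, this is an elliptic PDE.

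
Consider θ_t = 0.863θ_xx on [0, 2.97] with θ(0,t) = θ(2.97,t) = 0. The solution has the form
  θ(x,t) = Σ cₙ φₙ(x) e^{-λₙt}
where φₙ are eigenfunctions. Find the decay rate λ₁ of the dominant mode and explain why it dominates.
Eigenvalues: λₙ = 0.863n²π²/2.97².
First three modes:
  n=1: λ₁ = 0.863π²/2.97² ≈ 0.966
  n=2: λ₂ = 3.452π²/2.97² ≈ 3.862 (4× faster decay)
  n=3: λ₃ = 7.767π²/2.97² ≈ 8.69 (9× faster decay)
As t → ∞, higher modes decay exponentially faster. The n=1 mode dominates: θ ~ c₁ sin(πx/2.97) e^{-λ₁t}.
Decay rate: λ₁ = 0.863π²/2.97² ≈ 0.966.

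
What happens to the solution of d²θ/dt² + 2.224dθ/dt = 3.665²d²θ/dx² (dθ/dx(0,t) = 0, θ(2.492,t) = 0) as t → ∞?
θ → 0. Damping (γ=2.224) dissipates energy; oscillations decay exponentially.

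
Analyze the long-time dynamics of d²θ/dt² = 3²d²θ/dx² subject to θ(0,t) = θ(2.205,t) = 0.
Long-time behavior: θ oscillates (no decay). Energy is conserved; the solution oscillates indefinitely as standing waves.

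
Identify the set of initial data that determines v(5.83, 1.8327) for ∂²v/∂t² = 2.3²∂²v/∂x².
Domain of dependence: [1.61479, 10.04521]. Signals travel at speed 2.3, so data within |x - 5.83| ≤ 2.3·1.8327 = 4.21521 can reach the point.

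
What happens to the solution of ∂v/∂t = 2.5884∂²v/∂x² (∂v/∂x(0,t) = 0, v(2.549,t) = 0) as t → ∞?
v → 0. Heat escapes through the Dirichlet boundary.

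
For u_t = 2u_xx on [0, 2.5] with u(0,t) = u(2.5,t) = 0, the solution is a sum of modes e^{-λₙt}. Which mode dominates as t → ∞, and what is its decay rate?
Eigenvalues: λₙ = 2n²π²/2.5².
First three modes:
  n=1: λ₁ = 2π²/2.5² ≈ 3.158
  n=2: λ₂ = 8π²/2.5² ≈ 12.633 (4× faster decay)
  n=3: λ₃ = 18π²/2.5² ≈ 28.424 (9× faster decay)
As t → ∞, higher modes decay exponentially faster. The n=1 mode dominates: u ~ c₁ sin(πx/2.5) e^{-λ₁t}.
Decay rate: λ₁ = 2π²/2.5² ≈ 3.158.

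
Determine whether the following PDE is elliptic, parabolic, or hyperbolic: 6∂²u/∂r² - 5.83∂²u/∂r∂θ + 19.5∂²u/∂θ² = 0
Coefficients: A = 6, B = -5.83, C = 19.5. B² - 4AC = -434.0111, which is negative, so the equation is elliptic.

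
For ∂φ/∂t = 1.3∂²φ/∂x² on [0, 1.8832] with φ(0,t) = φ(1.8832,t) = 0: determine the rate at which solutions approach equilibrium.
Eigenvalues: λₙ = 1.3n²π²/1.8832².
First three modes:
  n=1: λ₁ = 1.3π²/1.8832² ≈ 3.618
  n=2: λ₂ = 5.2π²/1.8832² ≈ 14.471 (4× faster decay)
  n=3: λ₃ = 11.7π²/1.8832² ≈ 32.561 (9× faster decay)
As t → ∞, higher modes decay exponentially faster. The n=1 mode dominates: φ ~ c₁ sin(πx/1.8832) e^{-λ₁t}.
Decay rate: λ₁ = 1.3π²/1.8832² ≈ 3.618.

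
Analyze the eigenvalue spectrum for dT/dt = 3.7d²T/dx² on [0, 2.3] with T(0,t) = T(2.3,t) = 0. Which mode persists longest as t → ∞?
Eigenvalues: λₙ = 3.7n²π²/2.3².
First three modes:
  n=1: λ₁ = 3.7π²/2.3² ≈ 6.903
  n=2: λ₂ = 14.8π²/2.3² ≈ 27.613 (4× faster decay)
  n=3: λ₃ = 33.3π²/2.3² ≈ 62.128 (9× faster decay)
As t → ∞, higher modes decay exponentially faster. The n=1 mode dominates: T ~ c₁ sin(πx/2.3) e^{-λ₁t}.
Decay rate: λ₁ = 3.7π²/2.3² ≈ 6.903.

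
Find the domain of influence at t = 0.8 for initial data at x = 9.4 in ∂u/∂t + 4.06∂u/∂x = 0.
At x = 12.648. The characteristic carries data from (9.4, 0) to (12.648, 0.8).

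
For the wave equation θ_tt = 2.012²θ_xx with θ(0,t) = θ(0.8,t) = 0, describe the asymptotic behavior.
θ oscillates (no decay). Energy is conserved; the solution oscillates indefinitely as standing waves.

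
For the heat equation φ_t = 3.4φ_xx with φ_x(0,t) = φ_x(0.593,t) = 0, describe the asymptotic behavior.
φ → constant (steady state). Heat is conserved (no flux at boundaries); solution approaches the spatial average.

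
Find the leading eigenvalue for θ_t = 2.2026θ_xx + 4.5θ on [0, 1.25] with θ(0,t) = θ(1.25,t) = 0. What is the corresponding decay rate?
Eigenvalues: λₙ = 2.2026n²π²/1.25² - 4.5.
First three modes:
  n=1: λ₁ = 2.2026π²/1.25² - 4.5 ≈ 9.413
  n=2: λ₂ = 8.8104π²/1.25² - 4.5 ≈ 51.151
  n=3: λ₃ = 19.8234π²/1.25² - 4.5 ≈ 120.715
Since 2.2026π²/1.25² ≈ 13.913 > 4.5, all λₙ > 0.
The n=1 mode decays slowest → dominates as t → ∞.
Asymptotic: θ ~ c₁ sin(πx/1.25) e^{-λ₁t} with decay rate λ₁ ≈ 9.413.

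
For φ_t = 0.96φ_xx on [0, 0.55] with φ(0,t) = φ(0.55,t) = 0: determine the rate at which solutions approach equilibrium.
Eigenvalues: λₙ = 0.96n²π²/0.55².
First three modes:
  n=1: λ₁ = 0.96π²/0.55² ≈ 31.322
  n=2: λ₂ = 3.84π²/0.55² ≈ 125.287 (4× faster decay)
  n=3: λ₃ = 8.64π²/0.55² ≈ 281.895 (9× faster decay)
As t → ∞, higher modes decay exponentially faster. The n=1 mode dominates: φ ~ c₁ sin(πx/0.55) e^{-λ₁t}.
Decay rate: λ₁ = 0.96π²/0.55² ≈ 31.322.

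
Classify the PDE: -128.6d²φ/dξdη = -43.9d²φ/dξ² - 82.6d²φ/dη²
Rewriting in standard form: 43.9d²φ/dξ² - 128.6d²φ/dξdη + 82.6d²φ/dη² = 0. A = 43.9, B = -128.6, C = 82.6. Discriminant B² - 4AC = 2033.4. Since 2033.4 > 0, hyperbolic.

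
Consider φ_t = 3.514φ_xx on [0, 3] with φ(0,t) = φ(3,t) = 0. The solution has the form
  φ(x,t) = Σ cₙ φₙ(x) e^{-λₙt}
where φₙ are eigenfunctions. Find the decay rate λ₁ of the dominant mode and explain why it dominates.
Eigenvalues: λₙ = 3.514n²π²/3².
First three modes:
  n=1: λ₁ = 3.514π²/3² ≈ 3.854
  n=2: λ₂ = 14.056π²/3² ≈ 15.414 (4× faster decay)
  n=3: λ₃ = 31.626π²/3² ≈ 34.682 (9× faster decay)
As t → ∞, higher modes decay exponentially faster. The n=1 mode dominates: φ ~ c₁ sin(πx/3) e^{-λ₁t}.
Decay rate: λ₁ = 3.514π²/3² ≈ 3.854.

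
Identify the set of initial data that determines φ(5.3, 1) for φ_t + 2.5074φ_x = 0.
A single point: x = 2.7926. The characteristic through (5.3, 1) is x - 2.5074t = const, so x = 5.3 - 2.5074·1 = 2.7926.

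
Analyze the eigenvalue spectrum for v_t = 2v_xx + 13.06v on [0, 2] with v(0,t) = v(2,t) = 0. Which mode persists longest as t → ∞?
Eigenvalues: λₙ = 2n²π²/2² - 13.06.
First three modes:
  n=1: λ₁ = 2π²/2² - 13.06 ≈ -8.125
  n=2: λ₂ = 8π²/2² - 13.06 ≈ 6.679
  n=3: λ₃ = 18π²/2² - 13.06 ≈ 31.353
Since 2π²/2² ≈ 4.935 < 13.06, λ₁ < 0.
The n=1 mode grows fastest (−λₙ is largest for n=1) → dominates.
Asymptotic: v ~ c₁ sin(πx/2) e^{8.125t} (exponential growth at rate −λ₁ ≈ 8.125).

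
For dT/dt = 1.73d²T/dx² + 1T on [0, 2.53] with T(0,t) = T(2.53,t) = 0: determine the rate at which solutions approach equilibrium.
Eigenvalues: λₙ = 1.73n²π²/2.53² - 1.
First three modes:
  n=1: λ₁ = 1.73π²/2.53² - 1 ≈ 1.668
  n=2: λ₂ = 6.92π²/2.53² - 1 ≈ 9.67
  n=3: λ₃ = 15.57π²/2.53² - 1 ≈ 23.008
Since 1.73π²/2.53² ≈ 2.668 > 1, all λₙ > 0.
The n=1 mode decays slowest → dominates as t → ∞.
Asymptotic: T ~ c₁ sin(πx/2.53) e^{-λ₁t} with decay rate λ₁ ≈ 1.668.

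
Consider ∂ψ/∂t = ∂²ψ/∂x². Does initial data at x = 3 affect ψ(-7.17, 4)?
Yes, for any finite x. The heat equation has infinite propagation speed, so all initial data affects all points at any t > 0.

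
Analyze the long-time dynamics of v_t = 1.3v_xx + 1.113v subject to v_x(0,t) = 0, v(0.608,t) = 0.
Long-time behavior: v → 0. Diffusion dominates reaction (r=1.113 < κπ²/(4L²)≈8.68); solution decays.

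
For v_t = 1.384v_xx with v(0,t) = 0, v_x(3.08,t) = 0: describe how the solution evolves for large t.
v → 0. Heat escapes through the Dirichlet boundary.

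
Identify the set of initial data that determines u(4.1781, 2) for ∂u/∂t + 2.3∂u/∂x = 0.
A single point: x = -0.4219. The characteristic through (4.1781, 2) is x - 2.3t = const, so x = 4.1781 - 2.3·2 = -0.4219.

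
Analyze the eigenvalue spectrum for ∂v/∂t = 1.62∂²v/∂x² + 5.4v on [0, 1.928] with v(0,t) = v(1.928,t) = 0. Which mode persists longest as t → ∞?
Eigenvalues: λₙ = 1.62n²π²/1.928² - 5.4.
First three modes:
  n=1: λ₁ = 1.62π²/1.928² - 5.4 ≈ -1.099
  n=2: λ₂ = 6.48π²/1.928² - 5.4 ≈ 11.805
  n=3: λ₃ = 14.58π²/1.928² - 5.4 ≈ 33.312
Since 1.62π²/1.928² ≈ 4.301 < 5.4, λ₁ < 0.
The n=1 mode grows fastest (−λₙ is largest for n=1) → dominates.
Asymptotic: v ~ c₁ sin(πx/1.928) e^{1.099t} (exponential growth at rate −λ₁ ≈ 1.099).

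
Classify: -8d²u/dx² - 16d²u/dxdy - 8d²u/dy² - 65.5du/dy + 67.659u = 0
Parabolic (discriminant = 0).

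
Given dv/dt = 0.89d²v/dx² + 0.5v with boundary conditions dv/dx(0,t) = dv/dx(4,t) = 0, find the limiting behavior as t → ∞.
v grows unboundedly. With Neumann BCs the constant mode has diffusion eigenvalue 0, so any r > 0 makes it grow like e^(0.5t); solution grows exponentially.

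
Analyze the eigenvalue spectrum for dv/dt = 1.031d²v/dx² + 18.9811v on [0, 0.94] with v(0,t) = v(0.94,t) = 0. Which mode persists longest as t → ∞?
Eigenvalues: λₙ = 1.031n²π²/0.94² - 18.9811.
First three modes:
  n=1: λ₁ = 1.031π²/0.94² - 18.9811 ≈ -7.465
  n=2: λ₂ = 4.124π²/0.94² - 18.9811 ≈ 27.083
  n=3: λ₃ = 9.279π²/0.94² - 18.9811 ≈ 84.663
Since 1.031π²/0.94² ≈ 11.516 < 18.9811, λ₁ < 0.
The n=1 mode grows fastest (−λₙ is largest for n=1) → dominates.
Asymptotic: v ~ c₁ sin(πx/0.94) e^{7.465t} (exponential growth at rate −λ₁ ≈ 7.465).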